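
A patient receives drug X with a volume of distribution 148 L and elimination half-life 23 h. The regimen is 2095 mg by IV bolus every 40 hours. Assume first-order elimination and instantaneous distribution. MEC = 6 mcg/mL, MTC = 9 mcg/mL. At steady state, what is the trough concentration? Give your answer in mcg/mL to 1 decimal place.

τ/t½ = 40/23 ≈ 1.7391, so fraction remaining f = (1/2)^(40/23) ≈ 0.2996.
Accumulation ratio R = 1/(1 − f) ≈ 1/0.7004 ≈ 1.4278.
Each bolus raises the concentration by D/Vd = 2095/148 ≈ 14.155 mcg/mL.
Cmax,ss = C₀/(1 − f) ≈ 14.155/0.7004 ≈ 20.210 mcg/mL.
Steady-state trough Cmin,ss = Cmax,ss·f ≈ 20.210 × 0.2996 ≈ 6.055 mcg/mL.
Trough 6.1 mcg/mL vs MEC 6 mcg/mL: adequate.

6.1 mcg/mL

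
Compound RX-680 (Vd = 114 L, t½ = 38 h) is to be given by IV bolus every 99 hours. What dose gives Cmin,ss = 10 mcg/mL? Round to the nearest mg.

τ/t½ = 99/38 ≈ 2.6053, so f = (1/2)^(99/38) ≈ 0.164338.
Cmin,ss = (D/Vd)·f/(1−f), so D = Cmin,ss·Vd·(1−f)/f.
D = 10 × 114 × (1−f)/f ≈ 10 × 114 × 5.08502 ≈ 5796.92 mg.

5797 mg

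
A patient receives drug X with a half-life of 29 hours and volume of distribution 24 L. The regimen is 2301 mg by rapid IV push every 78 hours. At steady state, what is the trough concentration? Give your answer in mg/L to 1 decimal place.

τ/t½ = 78/29 ≈ 2.6897, so fraction remaining f = (1/2)^(78/29) ≈ 0.1550.
Each bolus raises the concentration by D/Vd = 2301/24 ≈ 95.875 mg/L.
Steady-state trough Cmin,ss = C₀·f/(1−f) ≈ 95.875 × 0.1550/0.8450 ≈ 17.587 mg/L.

17.6 mg/L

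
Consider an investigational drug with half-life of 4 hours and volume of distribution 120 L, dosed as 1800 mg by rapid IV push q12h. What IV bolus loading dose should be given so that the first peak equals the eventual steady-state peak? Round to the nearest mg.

2057 mg

f = (1/2)^(12/4) ≈ 0.125000; accumulation ratio R = 1/(1−f) ≈ 1.14286.
Loading dose to hit Cmax,ss on first dose: D_load = D_maint·R ≈ 1800 × 1.14286 ≈ 2057.15 mg.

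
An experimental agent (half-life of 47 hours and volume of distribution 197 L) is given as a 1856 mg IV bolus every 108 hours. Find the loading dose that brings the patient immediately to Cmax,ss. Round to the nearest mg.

2330 mg

f = (1/2)^(108/47) ≈ 0.203363; accumulation ratio R = 1/(1−f) ≈ 1.25528.
Loading dose to hit Cmax,ss on first dose: D_load = D_maint·R ≈ 1856 × 1.25528 ≈ 2329.80 mg.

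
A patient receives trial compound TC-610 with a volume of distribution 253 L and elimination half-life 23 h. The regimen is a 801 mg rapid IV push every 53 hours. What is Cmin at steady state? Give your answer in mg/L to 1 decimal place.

0.8 mg/L

Over one 53-h interval, 53/23 ≈ 2.3043 half-lives elapse, leaving f ≈ 0.2025 of each dose.
Each bolus raises the concentration by D/Vd = 801/253 ≈ 3.166 mg/L.
Steady-state trough Cmin,ss = C₀·f/(1−f) ≈ 3.166 × 0.2025/0.7975 ≈ 0.804 mg/L.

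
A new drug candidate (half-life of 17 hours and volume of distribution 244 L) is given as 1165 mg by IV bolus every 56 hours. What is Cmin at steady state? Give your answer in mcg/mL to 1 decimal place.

τ/t½ = 56/17 ≈ 3.2941, so fraction remaining f = (1/2)^(56/17) ≈ 0.1019.
Accumulation ratio R = 1/(1 − f) ≈ 1/0.8981 ≈ 1.1135.
Each bolus raises the concentration by D/Vd = 1165/244 ≈ 4.775 mcg/mL.
Steady-state peak Cmax,ss = C₀·R ≈ 4.775 × 1.1135 ≈ 5.317 mcg/mL.
One interval later, Cmin,ss = Cmax,ss·e^(−kτ) ≈ 5.317 × 0.1019 ≈ 0.542 mcg/mL.

0.5 mcg/mL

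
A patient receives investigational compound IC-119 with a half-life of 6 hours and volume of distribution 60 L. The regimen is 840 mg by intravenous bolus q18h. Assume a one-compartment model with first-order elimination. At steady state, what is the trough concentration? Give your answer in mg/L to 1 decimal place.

τ = 18 h = 3 half-lives, so f = (1/2)^3 = 0.125.
At steady state, R = 1/(1 − 0.125) = 8/7.
Single-dose peak C₀ = D/Vd = 840/60 = 14 mg/L.
Steady-state peak Cmax,ss = C₀·R = 14 × 8/7 ≈ 16.000 mg/L.
Steady-state trough Cmin,ss = Cmax,ss·f ≈ 16.000 × 0.125 ≈ 2.000 mg/L.

2.0 mg/L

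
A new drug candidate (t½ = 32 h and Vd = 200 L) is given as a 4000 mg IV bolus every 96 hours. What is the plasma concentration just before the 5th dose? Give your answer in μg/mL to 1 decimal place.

2.9 μg/mL

f = (1/2)^(τ/t½) = (1/2)^(96/32) ≈ 0.1250.
C₀ = D/Vd = 4000/200 ≈ 20.000 μg/mL.
Before the 5th dose, 4 doses have been given. Superposition: Cmin = C₀·(f + f² + … + f^4).
≈ 20.000 × (0.1250 + 0.0156 + 0.0020 + 0.0002) ≈ 20.000 × 0.1428 ≈ 2.856 μg/mL.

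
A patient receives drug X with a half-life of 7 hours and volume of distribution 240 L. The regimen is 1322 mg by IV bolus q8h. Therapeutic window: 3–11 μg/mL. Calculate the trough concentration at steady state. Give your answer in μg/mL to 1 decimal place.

4.6 μg/mL

τ/t½ = 8/7 ≈ 1.1429, so fraction remaining f = (1/2)^(8/7) ≈ 0.4529.
At steady state, accumulation factor R = 1/(1 − e^(−kτ)) ≈ 1.8278.
Each bolus raises the concentration by D/Vd = 1322/240 ≈ 5.508 μg/mL.
Cmax,ss = C₀/(1 − f) ≈ 5.508/0.5471 ≈ 10.068 μg/mL.
Steady-state trough Cmin,ss = Cmax,ss·f ≈ 10.068 × 0.4529 ≈ 4.560 μg/mL.
Trough 4.6 μg/mL vs MEC 3 μg/mL: adequate.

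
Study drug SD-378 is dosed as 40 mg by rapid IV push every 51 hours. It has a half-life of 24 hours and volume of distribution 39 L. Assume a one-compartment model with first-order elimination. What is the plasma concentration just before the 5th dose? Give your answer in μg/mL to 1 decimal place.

0.3 μg/mL

f = (1/2)^(τ/t½) = (1/2)^(51/24) ≈ 0.2293.
C₀ = D/Vd = 40/39 ≈ 1.026 μg/mL.
Before the 5th dose, 4 doses have been given. Superposition: Cmin = C₀·(f + f² + … + f^4).
≈ 1.026 × (0.2293 + 0.0526 + 0.0121 + 0.0028) ≈ 1.026 × 0.2968 ≈ 0.305 μg/mL.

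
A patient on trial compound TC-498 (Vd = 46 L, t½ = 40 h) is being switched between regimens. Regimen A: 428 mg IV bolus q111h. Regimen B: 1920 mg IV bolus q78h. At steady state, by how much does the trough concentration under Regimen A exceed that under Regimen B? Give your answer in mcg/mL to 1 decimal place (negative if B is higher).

Regimen A: f = (1/2)^(111/40) ≈ 0.1461; Cmin,ss = (428/46)·f/(1−f) ≈ 1.592 mcg/mL.
Regimen B: f = (1/2)^(78/40) ≈ 0.2588; Cmin,ss = (1920/46)·f/(1−f) ≈ 14.574 mcg/mL.
Difference ≈ 1.592 − 14.574 ≈ -12.982 mcg/mL.

-13.0 mcg/mL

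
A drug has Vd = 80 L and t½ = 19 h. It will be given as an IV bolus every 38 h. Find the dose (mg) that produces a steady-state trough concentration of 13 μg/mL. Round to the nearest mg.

3120 mg

τ/t½ = 38/19 ≈ 2, so f = (1/2)^(38/19) ≈ 0.250000.
Cmin,ss = (D/Vd)·f/(1−f), so D = Cmin,ss·Vd·(1−f)/f.
D = 13 × 80 × (1−f)/f ≈ 13 × 80 × 3.00000 ≈ 3120.00 mg.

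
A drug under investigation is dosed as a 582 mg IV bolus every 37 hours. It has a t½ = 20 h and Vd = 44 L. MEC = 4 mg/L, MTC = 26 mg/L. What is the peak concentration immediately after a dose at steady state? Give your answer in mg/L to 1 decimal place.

τ/t½ = 37/20 ≈ 1.85, so fraction remaining f = (1/2)^(37/20) ≈ 0.2774.
At steady state, accumulation factor R = 1/(1 − e^(−kτ)) ≈ 1.3839.
Single-dose peak C₀ = D/Vd = 582/44 ≈ 13.227 mg/L.
Steady-state peak Cmax,ss = C₀·R ≈ 13.227 × 1.3839 ≈ 18.305 mg/L.
Peak 18.3 mg/L vs MTC 26 mg/L: below toxic threshold.

18.3 mg/L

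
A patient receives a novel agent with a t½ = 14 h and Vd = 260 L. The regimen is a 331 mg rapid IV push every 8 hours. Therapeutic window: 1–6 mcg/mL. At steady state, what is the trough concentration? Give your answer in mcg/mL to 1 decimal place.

Over one 8-h interval, 8/14 ≈ 0.57143 half-lives elapse, leaving f ≈ 0.6730 of each dose.
Each bolus raises the concentration by D/Vd = 331/260 ≈ 1.273 mcg/mL.
Steady-state trough Cmin,ss = C₀·f/(1−f) ≈ 1.273 × 0.6730/0.3270 ≈ 2.620 mcg/mL.
Trough 2.6 mcg/mL vs MEC 1 mcg/mL: adequate.

2.6 mcg/mL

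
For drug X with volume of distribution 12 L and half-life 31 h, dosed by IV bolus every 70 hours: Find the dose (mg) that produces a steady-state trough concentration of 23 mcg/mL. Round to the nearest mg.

1044 mg

τ/t½ = 70/31 ≈ 2.2581, so f = (1/2)^(70/31) ≈ 0.209052.
Cmin,ss = (D/Vd)·f/(1−f), so D = Cmin,ss·Vd·(1−f)/f.
D = 23 × 12 × (1−f)/f ≈ 23 × 12 × 3.78350 ≈ 1044.25 mg.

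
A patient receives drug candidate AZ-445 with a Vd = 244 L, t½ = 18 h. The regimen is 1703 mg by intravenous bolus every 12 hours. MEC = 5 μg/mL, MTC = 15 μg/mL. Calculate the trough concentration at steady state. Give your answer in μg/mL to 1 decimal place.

11.9 μg/mL

Over one 12-h interval, 12/18 ≈ 0.66667 half-lives elapse, leaving f ≈ 0.6300 of each dose.
At steady state, accumulation factor R = 1/(1 − e^(−kτ)) ≈ 2.7027.
Single-dose peak C₀ = D/Vd = 1703/244 ≈ 6.980 μg/mL.
Steady-state peak Cmax,ss = C₀·R ≈ 6.980 × 2.7027 ≈ 18.865 μg/mL.
One interval later, Cmin,ss = Cmax,ss·e^(−kτ) ≈ 18.865 × 0.6300 ≈ 11.885 μg/mL.
Trough 11.9 μg/mL vs MEC 5 μg/mL: adequate.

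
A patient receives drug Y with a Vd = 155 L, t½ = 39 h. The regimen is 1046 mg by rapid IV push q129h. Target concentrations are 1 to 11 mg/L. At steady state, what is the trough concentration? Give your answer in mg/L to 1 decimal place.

Over one 129-h interval, 129/39 ≈ 3.3077 half-lives elapse, leaving f ≈ 0.1010 of each dose.
Each bolus raises the concentration by D/Vd = 1046/155 ≈ 6.748 mg/L.
Steady-state trough Cmin,ss = C₀·f/(1−f) ≈ 6.748 × 0.1010/0.8990 ≈ 0.758 mg/L.
Trough 0.8 mg/L vs MEC 1 mg/L: subtherapeutic.

0.8 mg/L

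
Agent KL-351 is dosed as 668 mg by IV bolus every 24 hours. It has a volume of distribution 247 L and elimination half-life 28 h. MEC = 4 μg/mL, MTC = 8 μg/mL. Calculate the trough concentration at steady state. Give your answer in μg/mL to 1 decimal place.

3.3 μg/mL

k = ln2/t½ = ln2/28 ≈ 0.024755 h⁻¹; fraction remaining f = e^(−kτ) = e^(−0.024755×24) ≈ 0.5520.
Accumulation ratio R = 1/(1 − f) ≈ 1/0.4480 ≈ 2.2321.
Each bolus raises the concentration by D/Vd = 668/247 ≈ 2.704 μg/mL.
Steady-state peak Cmax,ss = C₀·R ≈ 2.704 × 2.2321 ≈ 6.036 μg/mL.
One interval later, Cmin,ss = Cmax,ss·e^(−kτ) ≈ 6.036 × 0.5520 ≈ 3.332 μg/mL.
Trough 3.3 μg/mL vs MEC 4 μg/mL: subtherapeutic.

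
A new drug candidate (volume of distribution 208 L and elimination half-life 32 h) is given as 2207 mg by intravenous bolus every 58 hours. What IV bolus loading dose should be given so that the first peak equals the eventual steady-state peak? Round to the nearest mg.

3085 mg

f = (1/2)^(58/32) ≈ 0.284697; accumulation ratio R = 1/(1−f) ≈ 1.39801.
Loading dose to hit Cmax,ss on first dose: D_load = D_maint·R ≈ 2207 × 1.39801 ≈ 3085.41 mg.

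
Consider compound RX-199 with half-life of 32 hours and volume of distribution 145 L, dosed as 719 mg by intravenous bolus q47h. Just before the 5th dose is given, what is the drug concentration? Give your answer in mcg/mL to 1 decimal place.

2.8 mcg/mL

f = (1/2)^(τ/t½) = (1/2)^(47/32) ≈ 0.3613.
C₀ = D/Vd = 719/145 ≈ 4.959 mcg/mL.
Before the 5th dose, 4 doses have been given. Superposition: Cmin = C₀·(f + f² + … + f^4).
≈ 4.959 × (0.3613 + 0.1305 + 0.0472 + 0.0170) ≈ 4.959 × 0.5560 ≈ 2.757 mcg/mL.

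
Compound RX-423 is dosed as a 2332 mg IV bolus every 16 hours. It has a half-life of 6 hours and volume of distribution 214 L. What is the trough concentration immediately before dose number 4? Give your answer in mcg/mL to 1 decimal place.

f = (1/2)^(τ/t½) = (1/2)^(16/6) ≈ 0.1575.
C₀ = D/Vd = 2332/214 ≈ 10.897 mcg/mL.
Before the 4th dose, 3 doses have been given. Superposition: Cmin = C₀·(f + f² + … + f^3).
≈ 10.897 × (0.1575 + 0.0248 + 0.0039) ≈ 10.897 × 0.1862 ≈ 2.029 mcg/mL.

2.0 mcg/mL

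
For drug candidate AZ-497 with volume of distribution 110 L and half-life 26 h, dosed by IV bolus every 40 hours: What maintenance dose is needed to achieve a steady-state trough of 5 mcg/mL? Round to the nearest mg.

1048 mg

τ/t½ = 40/26 ≈ 1.5385, so f = (1/2)^(40/26) ≈ 0.344252.
Cmin,ss = (D/Vd)·f/(1−f), so D = Cmin,ss·Vd·(1−f)/f.
D = 5 × 110 × (1−f)/f ≈ 5 × 110 × 1.90485 ≈ 1047.67 mg.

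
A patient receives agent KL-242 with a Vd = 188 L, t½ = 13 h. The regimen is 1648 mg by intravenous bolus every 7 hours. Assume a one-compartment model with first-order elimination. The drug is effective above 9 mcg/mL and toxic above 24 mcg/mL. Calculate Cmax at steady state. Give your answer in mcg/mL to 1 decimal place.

28.1 mcg/mL

Over one 7-h interval, 7/13 ≈ 0.53846 half-lives elapse, leaving f ≈ 0.6885 of each dose.
Accumulation ratio R = 1/(1 − f) ≈ 1/0.3115 ≈ 3.2103.
Single-dose peak C₀ = D/Vd = 1648/188 ≈ 8.766 mcg/mL.
Steady-state peak Cmax,ss = C₀·R ≈ 8.766 × 3.2103 ≈ 28.141 mcg/mL.
Peak 28.1 mcg/mL vs MTC 24 mcg/mL: exceeds toxic threshold.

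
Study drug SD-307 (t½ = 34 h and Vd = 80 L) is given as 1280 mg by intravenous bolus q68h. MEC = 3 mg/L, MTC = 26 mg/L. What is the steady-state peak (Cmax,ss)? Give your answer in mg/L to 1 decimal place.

τ = 68 h = 2 half-lives, so f = (1/2)^2 = 0.25.
Accumulation ratio R = 1/(1 − f) = 1/0.75 = 4/3.
Single-dose peak C₀ = D/Vd = 1280/80 = 16 mg/L.
Steady-state peak Cmax,ss = C₀·R = 16 × 4/3 ≈ 21.333 mg/L.
Peak 21.3 mg/L vs MTC 26 mg/L: below toxic threshold.

21.3 mg/L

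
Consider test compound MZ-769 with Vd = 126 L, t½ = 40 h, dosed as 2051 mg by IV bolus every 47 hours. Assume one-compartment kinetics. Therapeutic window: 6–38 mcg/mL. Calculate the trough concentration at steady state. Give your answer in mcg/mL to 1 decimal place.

12.9 mcg/mL

Over one 47-h interval, 47/40 ≈ 1.175 half-lives elapse, leaving f ≈ 0.4429 of each dose.
Accumulation ratio R = 1/(1 − f) ≈ 1/0.5571 ≈ 1.7950.
Single-dose peak C₀ = D/Vd = 2051/126 ≈ 16.278 mcg/mL.
Cmax,ss = C₀/(1 − f) ≈ 16.278/0.5571 ≈ 29.219 mcg/mL.
Steady-state trough Cmin,ss = Cmax,ss·f ≈ 29.219 × 0.4429 ≈ 12.941 mcg/mL.
Trough 12.9 mcg/mL vs MEC 6 mcg/mL: adequate.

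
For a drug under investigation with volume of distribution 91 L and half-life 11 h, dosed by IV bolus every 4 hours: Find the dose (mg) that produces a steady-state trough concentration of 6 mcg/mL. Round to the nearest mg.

τ/t½ = 4/11 ≈ 0.36364, so f = (1/2)^(4/11) ≈ 0.777203.
Cmin,ss = (D/Vd)·f/(1−f), so D = Cmin,ss·Vd·(1−f)/f.
D = 6 × 91 × (1−f)/f ≈ 6 × 91 × 0.28667 ≈ 156.52 mg.

157 mg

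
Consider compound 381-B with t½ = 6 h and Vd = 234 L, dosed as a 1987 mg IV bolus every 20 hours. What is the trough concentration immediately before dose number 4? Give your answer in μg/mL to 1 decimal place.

f = (1/2)^(τ/t½) = (1/2)^(20/6) ≈ 0.0992.
C₀ = D/Vd = 1987/234 ≈ 8.491 μg/mL.
Before the 4th dose, 3 doses have been given. Superposition: Cmin = C₀·(f + f² + … + f^3).
≈ 8.491 × (0.0992 + 0.0098 + 0.0010) ≈ 8.491 × 0.1100 ≈ 0.934 μg/mL.

0.9 μg/mL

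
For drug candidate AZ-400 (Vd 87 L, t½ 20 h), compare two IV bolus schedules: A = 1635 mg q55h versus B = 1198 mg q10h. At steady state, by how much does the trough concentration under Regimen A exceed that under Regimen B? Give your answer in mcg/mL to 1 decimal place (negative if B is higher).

Regimen A: f = (1/2)^(55/20) ≈ 0.1487; Cmin,ss = (1635/87)·f/(1−f) ≈ 3.283 mcg/mL.
Regimen B: f = (1/2)^(10/20) ≈ 0.7071; Cmin,ss = (1198/87)·f/(1−f) ≈ 33.243 mcg/mL.
Difference ≈ 3.283 − 33.243 ≈ -29.960 mcg/mL.

-30.0 mcg/mL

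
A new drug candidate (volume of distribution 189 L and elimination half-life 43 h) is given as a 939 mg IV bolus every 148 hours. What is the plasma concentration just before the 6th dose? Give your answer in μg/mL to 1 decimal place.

f = (1/2)^(τ/t½) = (1/2)^(148/43) ≈ 0.0920.
C₀ = D/Vd = 939/189 ≈ 4.968 μg/mL.
Before the 6th dose, 5 doses have been given. Superposition: Cmin = C₀·(f + f² + … + f^5).
≈ 4.968 × (0.0920 + 0.0085 + 0.0008 + 0.0001 + 0.0000) ≈ 4.968 × 0.1014 ≈ 0.504 μg/mL.

0.5 μg/mL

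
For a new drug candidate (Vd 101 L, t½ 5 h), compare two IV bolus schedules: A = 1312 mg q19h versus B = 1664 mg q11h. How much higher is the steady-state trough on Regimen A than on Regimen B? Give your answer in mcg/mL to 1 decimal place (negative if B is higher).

-3.6 mcg/mL

Regimen A: f = (1/2)^(19/5) ≈ 0.0718; Cmin,ss = (1312/101)·f/(1−f) ≈ 1.005 mcg/mL.
Regimen B: f = (1/2)^(11/5) ≈ 0.2176; Cmin,ss = (1664/101)·f/(1−f) ≈ 4.582 mcg/mL.
Difference ≈ 1.005 − 4.582 ≈ -3.577 mcg/mL.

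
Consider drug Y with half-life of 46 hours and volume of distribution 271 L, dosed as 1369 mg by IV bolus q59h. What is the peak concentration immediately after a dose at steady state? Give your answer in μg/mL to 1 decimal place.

τ/t½ = 59/46 ≈ 1.2826, so fraction remaining f = (1/2)^(59/46) ≈ 0.4111.
Accumulation ratio R = 1/(1 − f) ≈ 1/0.5889 ≈ 1.6981.
Single-dose peak C₀ = D/Vd = 1369/271 ≈ 5.052 μg/mL.
Steady-state peak Cmax,ss = C₀·R ≈ 5.052 × 1.6981 ≈ 8.579 μg/mL.

8.6 μg/mL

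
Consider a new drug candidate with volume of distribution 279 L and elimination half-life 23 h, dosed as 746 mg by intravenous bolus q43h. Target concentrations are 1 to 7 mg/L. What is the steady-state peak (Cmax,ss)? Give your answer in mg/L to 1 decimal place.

Over one 43-h interval, 43/23 ≈ 1.8696 half-lives elapse, leaving f ≈ 0.2737 of each dose.
At steady state, accumulation factor R = 1/(1 − e^(−kτ)) ≈ 1.3768.
Each bolus raises the concentration by D/Vd = 746/279 ≈ 2.674 mg/L.
Steady-state peak Cmax,ss = C₀·R ≈ 2.674 × 1.3768 ≈ 3.682 mg/L.
Peak 3.7 mg/L vs MTC 7 mg/L: below toxic threshold.

3.7 mg/L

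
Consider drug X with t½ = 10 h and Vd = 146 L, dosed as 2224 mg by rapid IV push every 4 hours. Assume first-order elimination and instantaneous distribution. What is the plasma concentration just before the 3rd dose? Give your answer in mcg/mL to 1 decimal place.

20.3 mcg/mL

f = (1/2)^(τ/t½) = (1/2)^(4/10) ≈ 0.7579.
C₀ = D/Vd = 2224/146 ≈ 15.233 mcg/mL.
Before the 3rd dose, 2 doses have been given. Superposition: Cmin = C₀·(f + f²).
≈ 15.233 × (0.7579 + 0.5744) ≈ 15.233 × 1.3323 ≈ 20.295 mcg/mL.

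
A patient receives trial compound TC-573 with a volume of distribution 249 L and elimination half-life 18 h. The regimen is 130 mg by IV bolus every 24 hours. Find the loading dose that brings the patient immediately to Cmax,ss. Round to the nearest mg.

f = (1/2)^(24/18) ≈ 0.396850; accumulation ratio R = 1/(1−f) ≈ 1.65796.
Loading dose to hit Cmax,ss on first dose: D_load = D_maint·R ≈ 130 × 1.65796 ≈ 215.53 mg.

216 mg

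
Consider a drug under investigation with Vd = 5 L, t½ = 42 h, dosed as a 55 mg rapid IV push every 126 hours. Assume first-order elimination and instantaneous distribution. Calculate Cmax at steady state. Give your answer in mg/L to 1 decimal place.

12.6 mg/L

The dosing interval is 3 half-lives, so f = 2^(−3) = 0.125.
Accumulation ratio R = 1/(1 − f) = 1/0.875 = 8/7.
Single-dose peak C₀ = D/Vd = 55/5 = 11 mg/L.
Steady-state peak Cmax,ss = C₀·R = 11 × 8/7 ≈ 12.571 mg/L.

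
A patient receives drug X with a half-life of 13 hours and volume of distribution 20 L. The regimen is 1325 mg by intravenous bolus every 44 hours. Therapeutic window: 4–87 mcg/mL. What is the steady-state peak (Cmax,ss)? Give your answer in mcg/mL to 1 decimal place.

τ/t½ = 44/13 ≈ 3.3846, so fraction remaining f = (1/2)^(44/13) ≈ 0.0957.
At steady state, accumulation factor R = 1/(1 − e^(−kτ)) ≈ 1.1058.
Each bolus raises the concentration by D/Vd = 1325/20 ≈ 66.250 mcg/mL.
Steady-state peak Cmax,ss = C₀·R ≈ 66.250 × 1.1058 ≈ 73.259 mcg/mL.
Peak 73.3 mcg/mL vs MTC 87 mcg/mL: below toxic threshold.

73.3 mcg/mL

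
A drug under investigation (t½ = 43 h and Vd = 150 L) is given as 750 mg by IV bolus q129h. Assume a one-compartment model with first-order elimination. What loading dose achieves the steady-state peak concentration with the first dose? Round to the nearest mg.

f = (1/2)^(129/43) ≈ 0.125000; accumulation ratio R = 1/(1−f) ≈ 1.14286.
Loading dose to hit Cmax,ss on first dose: D_load = D_maint·R ≈ 750 × 1.14286 ≈ 857.14 mg.

857 mg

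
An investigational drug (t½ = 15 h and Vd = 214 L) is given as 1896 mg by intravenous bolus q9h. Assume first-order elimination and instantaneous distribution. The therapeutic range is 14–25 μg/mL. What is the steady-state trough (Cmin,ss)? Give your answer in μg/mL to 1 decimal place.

τ/t½ = 9/15 ≈ 0.6, so fraction remaining f = (1/2)^(9/15) ≈ 0.6598.
Accumulation ratio R = 1/(1 − f) ≈ 1/0.3402 ≈ 2.9394.
Single-dose peak C₀ = D/Vd = 1896/214 ≈ 8.860 μg/mL.
Cmax,ss = C₀/(1 − f) ≈ 8.860/0.3402 ≈ 26.044 μg/mL.
One interval later, Cmin,ss = Cmax,ss·e^(−kτ) ≈ 26.044 × 0.6598 ≈ 17.184 μg/mL.
Trough 17.2 μg/mL vs MEC 14 μg/mL: adequate.

17.2 μg/mL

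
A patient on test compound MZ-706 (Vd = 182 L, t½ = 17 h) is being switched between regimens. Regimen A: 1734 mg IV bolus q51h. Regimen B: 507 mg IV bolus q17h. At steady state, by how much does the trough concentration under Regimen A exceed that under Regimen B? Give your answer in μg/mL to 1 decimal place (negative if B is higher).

Regimen A: f = (1/2)^(51/17) ≈ 0.1250; Cmin,ss = (1734/182)·f/(1−f) ≈ 1.361 μg/mL.
Regimen B: f = (1/2)^(17/17) ≈ 0.5000; Cmin,ss = (507/182)·f/(1−f) ≈ 2.786 μg/mL.
Difference ≈ 1.361 − 2.786 ≈ -1.425 μg/mL.

-1.4 μg/mL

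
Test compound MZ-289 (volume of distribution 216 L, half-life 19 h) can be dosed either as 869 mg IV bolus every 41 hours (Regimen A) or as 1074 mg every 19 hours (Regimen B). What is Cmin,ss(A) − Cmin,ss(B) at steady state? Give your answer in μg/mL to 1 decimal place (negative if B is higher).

Regimen A: f = (1/2)^(41/19) ≈ 0.2241; Cmin,ss = (869/216)·f/(1−f) ≈ 1.162 μg/mL.
Regimen B: f = (1/2)^(19/19) ≈ 0.5000; Cmin,ss = (1074/216)·f/(1−f) ≈ 4.972 μg/mL.
Difference ≈ 1.162 − 4.972 ≈ -3.810 μg/mL.

-3.8 μg/mL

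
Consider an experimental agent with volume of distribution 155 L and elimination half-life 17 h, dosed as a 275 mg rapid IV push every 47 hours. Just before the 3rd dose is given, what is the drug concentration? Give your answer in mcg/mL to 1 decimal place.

f = (1/2)^(τ/t½) = (1/2)^(47/17) ≈ 0.1471.
C₀ = D/Vd = 275/155 ≈ 1.774 mcg/mL.
Before the 3rd dose, 2 doses have been given. Superposition: Cmin = C₀·(f + f²).
≈ 1.774 × (0.1471 + 0.0216) ≈ 1.774 × 0.1687 ≈ 0.299 mcg/mL.

0.3 mcg/mL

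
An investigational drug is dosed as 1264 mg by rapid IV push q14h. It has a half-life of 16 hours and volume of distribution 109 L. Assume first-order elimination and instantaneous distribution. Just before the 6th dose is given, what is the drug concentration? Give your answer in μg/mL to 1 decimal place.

f = (1/2)^(τ/t½) = (1/2)^(14/16) ≈ 0.5453.
C₀ = D/Vd = 1264/109 ≈ 11.596 μg/mL.
Before the 6th dose, 5 doses have been given. Superposition: Cmin = C₀·(f + f² + … + f^5).
≈ 11.596 × (0.5453 + 0.2974 + 0.1621 + 0.0884 + 0.0482) ≈ 11.596 × 1.1414 ≈ 13.236 μg/mL.

13.2 μg/mL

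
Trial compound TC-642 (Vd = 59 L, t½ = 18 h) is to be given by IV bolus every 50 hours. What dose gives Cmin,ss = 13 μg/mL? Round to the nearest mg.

τ/t½ = 50/18 ≈ 2.7778, so f = (1/2)^(50/18) ≈ 0.145816.
Cmin,ss = (D/Vd)·f/(1−f), so D = Cmin,ss·Vd·(1−f)/f.
D = 13 × 59 × (1−f)/f ≈ 13 × 59 × 5.85796 ≈ 4493.06 mg.

4493 mg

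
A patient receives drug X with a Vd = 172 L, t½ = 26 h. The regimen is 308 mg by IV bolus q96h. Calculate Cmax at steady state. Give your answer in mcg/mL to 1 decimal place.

1.9 mcg/mL

Over one 96-h interval, 96/26 ≈ 3.6923 half-lives elapse, leaving f ≈ 0.0774 of each dose.
At steady state, accumulation factor R = 1/(1 − e^(−kτ)) ≈ 1.0839.
Each bolus raises the concentration by D/Vd = 308/172 ≈ 1.791 mcg/mL.
Steady-state peak Cmax,ss = C₀·R ≈ 1.791 × 1.0839 ≈ 1.941 mcg/mL.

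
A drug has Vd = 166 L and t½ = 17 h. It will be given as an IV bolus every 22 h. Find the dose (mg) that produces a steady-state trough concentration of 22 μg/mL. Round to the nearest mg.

5304 mg

τ/t½ = 22/17 ≈ 1.2941, so f = (1/2)^(22/17) ≈ 0.407785.
Cmin,ss = (D/Vd)·f/(1−f), so D = Cmin,ss·Vd·(1−f)/f.
D = 22 × 166 × (1−f)/f ≈ 22 × 166 × 1.45227 ≈ 5303.69 mg.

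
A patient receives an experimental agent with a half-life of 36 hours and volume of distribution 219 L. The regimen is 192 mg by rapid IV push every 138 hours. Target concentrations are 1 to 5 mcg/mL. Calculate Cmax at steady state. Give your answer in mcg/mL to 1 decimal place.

Over one 138-h interval, 138/36 ≈ 3.8333 half-lives elapse, leaving f ≈ 0.0702 of each dose.
At steady state, accumulation factor R = 1/(1 − e^(−kτ)) ≈ 1.0755.
Each bolus raises the concentration by D/Vd = 192/219 ≈ 0.877 mcg/mL.
Steady-state peak Cmax,ss = C₀·R ≈ 0.877 × 1.0755 ≈ 0.943 mcg/mL.
Peak 0.9 mcg/mL vs MTC 5 mcg/mL: below toxic threshold.

0.9 mcg/mL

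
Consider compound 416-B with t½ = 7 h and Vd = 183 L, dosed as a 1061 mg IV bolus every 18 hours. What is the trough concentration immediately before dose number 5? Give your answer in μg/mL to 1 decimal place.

f = (1/2)^(τ/t½) = (1/2)^(18/7) ≈ 0.1682.
C₀ = D/Vd = 1061/183 ≈ 5.798 μg/mL.
Before the 5th dose, 4 doses have been given. Superposition: Cmin = C₀·(f + f² + … + f^4).
≈ 5.798 × (0.1682 + 0.0283 + 0.0048 + 0.0008) ≈ 5.798 × 0.2021 ≈ 1.172 μg/mL.

1.2 μg/mL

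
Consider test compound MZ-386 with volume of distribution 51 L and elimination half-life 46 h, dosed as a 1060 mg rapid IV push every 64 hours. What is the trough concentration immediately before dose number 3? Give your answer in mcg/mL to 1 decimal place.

10.9 mcg/mL

f = (1/2)^(τ/t½) = (1/2)^(64/46) ≈ 0.3812.
C₀ = D/Vd = 1060/51 ≈ 20.784 mcg/mL.
Before the 3rd dose, 2 doses have been given. Superposition: Cmin = C₀·(f + f²).
≈ 20.784 × (0.3812 + 0.1453) ≈ 20.784 × 0.5265 ≈ 10.943 mcg/mL.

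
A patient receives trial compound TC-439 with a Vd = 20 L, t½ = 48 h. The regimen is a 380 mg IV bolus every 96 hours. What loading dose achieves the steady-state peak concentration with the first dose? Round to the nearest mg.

507 mg

f = (1/2)^(96/48) ≈ 0.250000; accumulation ratio R = 1/(1−f) ≈ 1.33333.
Loading dose to hit Cmax,ss on first dose: D_load = D_maint·R ≈ 380 × 1.33333 ≈ 506.67 mg.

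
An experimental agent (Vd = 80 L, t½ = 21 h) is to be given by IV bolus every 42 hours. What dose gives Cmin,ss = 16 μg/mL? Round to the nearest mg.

τ/t½ = 42/21 ≈ 2, so f = (1/2)^(42/21) ≈ 0.250000.
Cmin,ss = (D/Vd)·f/(1−f), so D = Cmin,ss·Vd·(1−f)/f.
D = 16 × 80 × (1−f)/f ≈ 16 × 80 × 3.00000 ≈ 3840.00 mg.

3840 mg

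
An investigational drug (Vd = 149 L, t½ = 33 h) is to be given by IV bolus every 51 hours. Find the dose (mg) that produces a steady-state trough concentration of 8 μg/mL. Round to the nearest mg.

τ/t½ = 51/33 ≈ 1.5455, so f = (1/2)^(51/33) ≈ 0.342588.
Cmin,ss = (D/Vd)·f/(1−f), so D = Cmin,ss·Vd·(1−f)/f.
D = 8 × 149 × (1−f)/f ≈ 8 × 149 × 1.91896 ≈ 2287.40 mg.

2287 mg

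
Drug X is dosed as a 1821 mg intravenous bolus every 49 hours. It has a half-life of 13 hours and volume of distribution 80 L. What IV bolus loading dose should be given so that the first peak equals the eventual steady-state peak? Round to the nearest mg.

f = (1/2)^(49/13) ≈ 0.073341; accumulation ratio R = 1/(1−f) ≈ 1.07915.
Loading dose to hit Cmax,ss on first dose: D_load = D_maint·R ≈ 1821 × 1.07915 ≈ 1965.13 mg.

1965 mg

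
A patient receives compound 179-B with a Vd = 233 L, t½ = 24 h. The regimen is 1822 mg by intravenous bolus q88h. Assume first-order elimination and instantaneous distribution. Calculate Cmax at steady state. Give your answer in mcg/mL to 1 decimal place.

τ/t½ = 88/24 ≈ 3.6667, so fraction remaining f = (1/2)^(88/24) ≈ 0.0787.
Accumulation ratio R = 1/(1 − f) ≈ 1/0.9213 ≈ 1.0854.
Each bolus raises the concentration by D/Vd = 1822/233 ≈ 7.820 mcg/mL.
Cmax,ss = C₀/(1 − f) ≈ 7.820/0.9213 ≈ 8.488 mcg/mL.

8.5 mcg/mL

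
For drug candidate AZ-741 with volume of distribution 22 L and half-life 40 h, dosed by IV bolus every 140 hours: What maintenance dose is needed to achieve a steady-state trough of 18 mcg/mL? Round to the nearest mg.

τ/t½ = 140/40 ≈ 3.5, so f = (1/2)^(140/40) ≈ 0.088388.
Cmin,ss = (D/Vd)·f/(1−f), so D = Cmin,ss·Vd·(1−f)/f.
D = 18 × 22 × (1−f)/f ≈ 18 × 22 × 10.31375 ≈ 4084.25 mg.

4084 mg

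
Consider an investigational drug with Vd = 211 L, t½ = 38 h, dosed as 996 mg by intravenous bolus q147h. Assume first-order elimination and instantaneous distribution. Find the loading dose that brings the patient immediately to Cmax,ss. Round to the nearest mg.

f = (1/2)^(147/38) ≈ 0.068468; accumulation ratio R = 1/(1−f) ≈ 1.07350.
Loading dose to hit Cmax,ss on first dose: D_load = D_maint·R ≈ 996 × 1.07350 ≈ 1069.21 mg.

1069 mg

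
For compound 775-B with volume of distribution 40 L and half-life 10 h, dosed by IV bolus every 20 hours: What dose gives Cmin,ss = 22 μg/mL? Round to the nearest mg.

2640 mg

τ/t½ = 20/10 ≈ 2, so f = (1/2)^(20/10) ≈ 0.250000.
Cmin,ss = (D/Vd)·f/(1−f), so D = Cmin,ss·Vd·(1−f)/f.
D = 22 × 40 × (1−f)/f ≈ 22 × 40 × 3.00000 ≈ 2640.00 mg.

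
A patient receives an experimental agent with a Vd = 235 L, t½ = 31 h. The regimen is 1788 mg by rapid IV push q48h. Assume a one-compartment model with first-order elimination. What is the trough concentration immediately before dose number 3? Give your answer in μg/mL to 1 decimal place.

3.5 μg/mL

f = (1/2)^(τ/t½) = (1/2)^(48/31) ≈ 0.3419.
C₀ = D/Vd = 1788/235 ≈ 7.609 μg/mL.
Before the 3rd dose, 2 doses have been given. Superposition: Cmin = C₀·(f + f²).
≈ 7.609 × (0.3419 + 0.1169) ≈ 7.609 × 0.4588 ≈ 3.491 μg/mL.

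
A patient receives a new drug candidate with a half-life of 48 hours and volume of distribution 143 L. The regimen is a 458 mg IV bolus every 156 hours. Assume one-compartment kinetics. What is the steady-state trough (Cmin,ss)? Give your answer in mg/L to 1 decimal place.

τ/t½ = 156/48 ≈ 3.25, so fraction remaining f = (1/2)^(156/48) ≈ 0.1051.
Accumulation ratio R = 1/(1 − f) ≈ 1/0.8949 ≈ 1.1174.
Single-dose peak C₀ = D/Vd = 458/143 ≈ 3.203 mg/L.
Steady-state peak Cmax,ss = C₀·R ≈ 3.203 × 1.1174 ≈ 3.579 mg/L.
One interval later, Cmin,ss = Cmax,ss·e^(−kτ) ≈ 3.579 × 0.1051 ≈ 0.376 mg/L.

0.4 mg/L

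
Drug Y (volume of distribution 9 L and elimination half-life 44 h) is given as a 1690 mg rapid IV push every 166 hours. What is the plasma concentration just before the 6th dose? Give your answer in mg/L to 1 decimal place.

f = (1/2)^(τ/t½) = (1/2)^(166/44) ≈ 0.0732.
C₀ = D/Vd = 1690/9 ≈ 187.778 mg/L.
Before the 6th dose, 5 doses have been given. Superposition: Cmin = C₀·(f + f² + … + f^5).
≈ 187.778 × (0.0732 + 0.0054 + 0.0004 + 0.0000 + 0.0000) ≈ 187.778 × 0.0790 ≈ 14.834 mg/L.

14.8 mg/L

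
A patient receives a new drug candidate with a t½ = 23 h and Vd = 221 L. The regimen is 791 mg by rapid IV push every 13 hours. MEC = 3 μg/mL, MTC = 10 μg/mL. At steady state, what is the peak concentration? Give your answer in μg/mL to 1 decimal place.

k = ln2/t½ = ln2/23 ≈ 0.030137 h⁻¹; fraction remaining f = e^(−kτ) = e^(−0.030137×13) ≈ 0.6759.
At steady state, accumulation factor R = 1/(1 − e^(−kτ)) ≈ 3.0855.
Each bolus raises the concentration by D/Vd = 791/221 ≈ 3.579 μg/mL.
Steady-state peak Cmax,ss = C₀·R ≈ 3.579 × 3.0855 ≈ 11.043 μg/mL.
Peak 11.0 μg/mL vs MTC 10 μg/mL: exceeds toxic threshold.

11.0 μg/mL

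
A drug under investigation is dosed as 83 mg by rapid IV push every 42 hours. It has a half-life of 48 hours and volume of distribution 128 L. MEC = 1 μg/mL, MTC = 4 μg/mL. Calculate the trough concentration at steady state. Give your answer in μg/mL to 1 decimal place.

Over one 42-h interval, 42/48 ≈ 0.875 half-lives elapse, leaving f ≈ 0.5453 of each dose.
Single-dose peak C₀ = D/Vd = 83/128 ≈ 0.648 μg/mL.
Steady-state trough Cmin,ss = C₀·f/(1−f) ≈ 0.648 × 0.5453/0.4547 ≈ 0.777 μg/mL.
Trough 0.8 μg/mL vs MEC 1 μg/mL: subtherapeutic.

0.8 μg/mL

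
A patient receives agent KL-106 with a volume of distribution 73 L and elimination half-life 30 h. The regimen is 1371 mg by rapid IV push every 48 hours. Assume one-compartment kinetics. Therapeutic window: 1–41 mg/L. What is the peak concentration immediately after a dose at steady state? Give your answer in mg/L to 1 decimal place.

τ/t½ = 48/30 ≈ 1.6, so fraction remaining f = (1/2)^(48/30) ≈ 0.3299.
Accumulation ratio R = 1/(1 − f) ≈ 1/0.6701 ≈ 1.4923.
Single-dose peak C₀ = D/Vd = 1371/73 ≈ 18.781 mg/L.
Steady-state peak Cmax,ss = C₀·R ≈ 18.781 × 1.4923 ≈ 28.027 mg/L.
Peak 28.0 mg/L vs MTC 41 mg/L: below toxic threshold.

28.0 mg/L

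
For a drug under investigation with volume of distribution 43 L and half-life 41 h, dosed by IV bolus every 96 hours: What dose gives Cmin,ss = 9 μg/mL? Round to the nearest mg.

τ/t½ = 96/41 ≈ 2.3415, so f = (1/2)^(96/41) ≈ 0.197310.
Cmin,ss = (D/Vd)·f/(1−f), so D = Cmin,ss·Vd·(1−f)/f.
D = 9 × 43 × (1−f)/f ≈ 9 × 43 × 4.06817 ≈ 1574.38 mg.

1574 mg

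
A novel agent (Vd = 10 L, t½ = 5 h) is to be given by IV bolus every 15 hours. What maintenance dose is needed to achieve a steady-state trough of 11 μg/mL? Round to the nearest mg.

τ/t½ = 15/5 ≈ 3, so f = (1/2)^(15/5) ≈ 0.125000.
Cmin,ss = (D/Vd)·f/(1−f), so D = Cmin,ss·Vd·(1−f)/f.
D = 11 × 10 × (1−f)/f ≈ 11 × 10 × 7.00000 ≈ 770.00 mg.

770 mg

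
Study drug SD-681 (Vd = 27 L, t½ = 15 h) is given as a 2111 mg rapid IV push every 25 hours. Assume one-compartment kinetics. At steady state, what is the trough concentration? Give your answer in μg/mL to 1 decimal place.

36.0 μg/mL

Over one 25-h interval, 25/15 ≈ 1.6667 half-lives elapse, leaving f ≈ 0.3150 of each dose.
Accumulation ratio R = 1/(1 − f) ≈ 1/0.6850 ≈ 1.4599.
Single-dose peak C₀ = D/Vd = 2111/27 ≈ 78.185 μg/mL.
Cmax,ss = C₀/(1 − f) ≈ 78.185/0.6850 ≈ 114.139 μg/mL.
One interval later, Cmin,ss = Cmax,ss·e^(−kτ) ≈ 114.139 × 0.3150 ≈ 35.954 μg/mL.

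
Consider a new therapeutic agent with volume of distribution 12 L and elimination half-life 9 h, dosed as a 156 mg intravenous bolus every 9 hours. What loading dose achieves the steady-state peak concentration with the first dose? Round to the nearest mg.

312 mg

f = (1/2)^(9/9) ≈ 0.500000; accumulation ratio R = 1/(1−f) ≈ 2.00000.
Loading dose to hit Cmax,ss on first dose: D_load = D_maint·R ≈ 156 × 2.00000 ≈ 312.00 mg.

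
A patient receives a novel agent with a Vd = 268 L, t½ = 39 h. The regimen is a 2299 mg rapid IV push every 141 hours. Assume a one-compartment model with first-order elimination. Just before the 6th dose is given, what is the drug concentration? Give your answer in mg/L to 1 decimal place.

0.8 mg/L

f = (1/2)^(τ/t½) = (1/2)^(141/39) ≈ 0.0816.
C₀ = D/Vd = 2299/268 ≈ 8.578 mg/L.
Before the 6th dose, 5 doses have been given. Superposition: Cmin = C₀·(f + f² + … + f^5).
≈ 8.578 × (0.0816 + 0.0067 + 0.0005 + 0.0000 + 0.0000) ≈ 8.578 × 0.0888 ≈ 0.762 mg/L.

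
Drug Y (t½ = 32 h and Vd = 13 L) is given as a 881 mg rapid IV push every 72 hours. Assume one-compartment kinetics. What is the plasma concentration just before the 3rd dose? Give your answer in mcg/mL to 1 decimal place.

17.2 mcg/mL

f = (1/2)^(τ/t½) = (1/2)^(72/32) ≈ 0.2102.
C₀ = D/Vd = 881/13 ≈ 67.769 mcg/mL.
Before the 3rd dose, 2 doses have been given. Superposition: Cmin = C₀·(f + f²).
≈ 67.769 × (0.2102 + 0.0442) ≈ 67.769 × 0.2544 ≈ 17.240 mcg/mL.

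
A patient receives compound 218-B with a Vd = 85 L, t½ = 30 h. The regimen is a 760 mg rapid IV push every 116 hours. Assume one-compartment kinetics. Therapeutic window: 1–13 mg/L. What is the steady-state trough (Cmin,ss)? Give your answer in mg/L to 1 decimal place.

k = ln2/t½ = ln2/30 ≈ 0.023105 h⁻¹; fraction remaining f = e^(−kτ) = e^(−0.023105×116) ≈ 0.0686.
Accumulation ratio R = 1/(1 − f) ≈ 1/0.9314 ≈ 1.0737.
Each bolus raises the concentration by D/Vd = 760/85 ≈ 8.941 mg/L.
Cmax,ss = C₀/(1 − f) ≈ 8.941/0.9314 ≈ 9.600 mg/L.
One interval later, Cmin,ss = Cmax,ss·e^(−kτ) ≈ 9.600 × 0.0686 ≈ 0.659 mg/L.
Trough 0.7 mg/L vs MEC 1 mg/L: subtherapeutic.

0.7 mg/L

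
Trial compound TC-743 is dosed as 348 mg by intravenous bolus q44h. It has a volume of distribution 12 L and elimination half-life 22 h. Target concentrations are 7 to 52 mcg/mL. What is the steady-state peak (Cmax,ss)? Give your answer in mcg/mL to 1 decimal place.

38.7 mcg/mL

τ = 44 h = 2 half-lives, so f = (1/2)^2 = 0.25.
At steady state, R = 1/(1 − 0.25) = 4/3.
Single-dose peak C₀ = D/Vd = 348/12 = 29 mcg/mL.
Steady-state peak Cmax,ss = C₀·R = 29 × 4/3 ≈ 38.667 mcg/mL.
Peak 38.7 mcg/mL vs MTC 52 mcg/mL: below toxic threshold.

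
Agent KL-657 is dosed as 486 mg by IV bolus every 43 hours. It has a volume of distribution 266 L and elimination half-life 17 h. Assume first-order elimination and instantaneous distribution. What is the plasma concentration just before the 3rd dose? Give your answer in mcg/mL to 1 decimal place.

f = (1/2)^(τ/t½) = (1/2)^(43/17) ≈ 0.1732.
C₀ = D/Vd = 486/266 ≈ 1.827 mcg/mL.
Before the 3rd dose, 2 doses have been given. Superposition: Cmin = C₀·(f + f²).
≈ 1.827 × (0.1732 + 0.0300) ≈ 1.827 × 0.2032 ≈ 0.371 mcg/mL.

0.4 mcg/mL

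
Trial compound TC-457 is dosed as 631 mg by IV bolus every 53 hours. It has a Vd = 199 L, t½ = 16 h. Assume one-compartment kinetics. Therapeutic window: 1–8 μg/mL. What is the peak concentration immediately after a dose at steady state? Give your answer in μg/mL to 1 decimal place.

Over one 53-h interval, 53/16 ≈ 3.3125 half-lives elapse, leaving f ≈ 0.1007 of each dose.
Accumulation ratio R = 1/(1 − f) ≈ 1/0.8993 ≈ 1.1120.
Single-dose peak C₀ = D/Vd = 631/199 ≈ 3.171 μg/mL.
Steady-state peak Cmax,ss = C₀·R ≈ 3.171 × 1.1120 ≈ 3.526 μg/mL.
Peak 3.5 μg/mL vs MTC 8 μg/mL: below toxic threshold.

3.5 μg/mL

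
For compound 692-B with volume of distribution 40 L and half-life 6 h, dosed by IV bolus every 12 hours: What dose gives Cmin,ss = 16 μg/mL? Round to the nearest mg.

1920 mg

τ/t½ = 12/6 ≈ 2, so f = (1/2)^(12/6) ≈ 0.250000.
Cmin,ss = (D/Vd)·f/(1−f), so D = Cmin,ss·Vd·(1−f)/f.
D = 16 × 40 × (1−f)/f ≈ 16 × 40 × 3.00000 ≈ 1920.00 mg.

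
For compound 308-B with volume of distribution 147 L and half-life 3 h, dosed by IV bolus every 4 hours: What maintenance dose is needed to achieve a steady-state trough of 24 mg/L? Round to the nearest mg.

5362 mg

τ/t½ = 4/3 ≈ 1.3333, so f = (1/2)^(4/3) ≈ 0.396850.
Cmin,ss = (D/Vd)·f/(1−f), so D = Cmin,ss·Vd·(1−f)/f.
D = 24 × 147 × (1−f)/f ≈ 24 × 147 × 1.51984 ≈ 5362.00 mg.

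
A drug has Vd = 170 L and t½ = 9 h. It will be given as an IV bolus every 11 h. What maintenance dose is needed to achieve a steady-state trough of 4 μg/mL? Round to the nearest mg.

906 mg

τ/t½ = 11/9 ≈ 1.2222, so f = (1/2)^(11/9) ≈ 0.428622.
Cmin,ss = (D/Vd)·f/(1−f), so D = Cmin,ss·Vd·(1−f)/f.
D = 4 × 170 × (1−f)/f ≈ 4 × 170 × 1.33306 ≈ 906.48 mg.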